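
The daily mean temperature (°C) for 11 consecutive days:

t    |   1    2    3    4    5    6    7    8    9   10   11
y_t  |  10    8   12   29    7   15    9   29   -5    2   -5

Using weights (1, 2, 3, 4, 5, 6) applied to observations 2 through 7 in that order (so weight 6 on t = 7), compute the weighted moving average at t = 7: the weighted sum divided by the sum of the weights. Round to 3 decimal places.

13.143

Weighted sum: 1·8 + 2·12 + 3·29 + 4·7 + 5·15 + 6·9 = 8 + 24 + 87 + 28 + 75 + 54 = 276
Weight total: 1 + 2 + 3 + 4 + 5 + 6 = 21
WMA = 276 / 21 = 13.143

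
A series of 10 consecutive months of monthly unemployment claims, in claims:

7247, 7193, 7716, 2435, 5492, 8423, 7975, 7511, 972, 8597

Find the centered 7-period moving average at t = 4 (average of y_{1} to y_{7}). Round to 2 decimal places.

Sum of periods 1–7: 7247 + 7193 + 7716 + 2435 + 5492 + 8423 + 7975 = 46481
Divide by 7: 46481 / 7 = 6640.14

6640.14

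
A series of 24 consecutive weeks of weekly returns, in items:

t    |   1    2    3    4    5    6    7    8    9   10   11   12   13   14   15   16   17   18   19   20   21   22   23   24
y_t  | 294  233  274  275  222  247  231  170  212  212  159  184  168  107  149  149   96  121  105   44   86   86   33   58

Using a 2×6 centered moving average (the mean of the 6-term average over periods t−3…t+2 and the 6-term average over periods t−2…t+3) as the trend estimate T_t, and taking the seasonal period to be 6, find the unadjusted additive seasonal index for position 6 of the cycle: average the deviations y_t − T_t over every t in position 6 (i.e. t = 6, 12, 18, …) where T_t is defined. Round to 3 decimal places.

Season position 6 occurs at t = 6, 12, 18 (where T_t is defined).
t=6: T_6 = 231.33333; y_6 − T_6 = 247 − 231.33333 = 15.66667
t=12: T_12 = 168.41667; y_12 − T_12 = 184 − 168.41667 = 15.58333
t=18: T_18 = 105.41667; y_18 − T_18 = 121 − 105.41667 = 15.58333
Mean deviation: (15.66667 + 15.58333 + 15.58333) / 3 = 15.611

15.611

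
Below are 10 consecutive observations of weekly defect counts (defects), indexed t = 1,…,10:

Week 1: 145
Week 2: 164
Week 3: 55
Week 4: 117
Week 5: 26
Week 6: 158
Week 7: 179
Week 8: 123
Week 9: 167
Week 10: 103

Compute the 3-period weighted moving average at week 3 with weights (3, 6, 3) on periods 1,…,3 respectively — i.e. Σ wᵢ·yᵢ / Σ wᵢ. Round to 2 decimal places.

132.00

Weighted sum: 3·145 + 6·164 + 3·55 = 435 + 984 + 165 = 1584
Weight total: 3 + 6 + 3 = 12
WMA = 1584 / 12 = 132.00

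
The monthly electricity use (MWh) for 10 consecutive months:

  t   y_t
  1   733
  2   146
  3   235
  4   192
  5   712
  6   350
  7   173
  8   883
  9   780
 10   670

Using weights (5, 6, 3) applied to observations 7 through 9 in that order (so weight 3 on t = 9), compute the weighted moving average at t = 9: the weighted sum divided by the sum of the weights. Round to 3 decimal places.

607.357

Weighted sum: 5·173 + 6·883 + 3·780 = 865 + 5298 + 2340 = 8503
Weight total: 5 + 6 + 3 = 14
WMA = 8503 / 14 = 607.357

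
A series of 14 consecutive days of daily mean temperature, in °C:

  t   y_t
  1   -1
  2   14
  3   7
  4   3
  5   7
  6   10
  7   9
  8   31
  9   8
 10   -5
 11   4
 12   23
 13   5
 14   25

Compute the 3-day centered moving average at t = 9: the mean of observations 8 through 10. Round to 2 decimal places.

Sum of periods 8–10: 31 + 8 + (-5) = 34
Divide by 3: 34 / 3 = 11.33

11.33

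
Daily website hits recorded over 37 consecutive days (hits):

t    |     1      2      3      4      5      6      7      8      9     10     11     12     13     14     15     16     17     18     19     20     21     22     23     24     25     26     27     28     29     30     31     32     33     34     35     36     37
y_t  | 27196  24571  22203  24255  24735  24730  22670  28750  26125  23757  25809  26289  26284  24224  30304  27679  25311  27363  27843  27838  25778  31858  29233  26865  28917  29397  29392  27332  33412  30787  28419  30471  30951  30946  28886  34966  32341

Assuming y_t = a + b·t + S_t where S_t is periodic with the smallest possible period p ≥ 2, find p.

7

First differences y_{t+1} − y_t: -2625, -2368, 2052, 480, -5, -2060, 6080, -2625, -2368, 2052, 480, -5, -2060, 6080, -2625, -2368, …
The difference pattern repeats every 7 terms and not for any smaller step, so p = 7.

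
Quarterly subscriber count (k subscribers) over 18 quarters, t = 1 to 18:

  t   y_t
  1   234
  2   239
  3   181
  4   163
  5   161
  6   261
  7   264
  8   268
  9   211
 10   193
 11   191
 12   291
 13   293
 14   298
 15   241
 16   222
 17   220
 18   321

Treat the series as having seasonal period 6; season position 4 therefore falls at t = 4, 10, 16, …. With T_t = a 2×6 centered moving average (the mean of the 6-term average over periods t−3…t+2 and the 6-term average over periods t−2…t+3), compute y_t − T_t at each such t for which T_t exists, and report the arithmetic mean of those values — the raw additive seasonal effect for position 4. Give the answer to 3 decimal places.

-45.875

Season position 4 occurs at t = 4, 10 (where T_t is defined).
t=4: T_4 = 209.00000; y_4 − T_4 = 163 − 209.00000 = -46.00000
t=10: T_10 = 238.75000; y_10 − T_10 = 193 − 238.75000 = -45.75000
Mean deviation: (-46.00000 + -45.75000) / 2 = -45.875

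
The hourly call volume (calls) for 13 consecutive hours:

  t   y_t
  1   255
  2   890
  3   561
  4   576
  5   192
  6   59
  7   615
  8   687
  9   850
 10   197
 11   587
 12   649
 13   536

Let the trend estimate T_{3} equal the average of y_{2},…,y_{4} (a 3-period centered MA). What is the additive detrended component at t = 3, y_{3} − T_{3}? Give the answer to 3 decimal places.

-114.667

Trend T_3 = (890 + 561 + 576) / 3 = 2027/3 = 675.66667
Detrended value: 561 − 675.66667 = -114.667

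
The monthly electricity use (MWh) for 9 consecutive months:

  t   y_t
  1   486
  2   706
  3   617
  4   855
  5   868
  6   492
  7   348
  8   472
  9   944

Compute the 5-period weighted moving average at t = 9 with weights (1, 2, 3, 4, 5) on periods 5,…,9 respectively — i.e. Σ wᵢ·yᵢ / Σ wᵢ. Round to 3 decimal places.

633.600

Weighted sum: 1·868 + 2·492 + 3·348 + 4·472 + 5·944 = 868 + 984 + 1044 + 1888 + 4720 = 9504
Weight total: 1 + 2 + 3 + 4 + 5 = 15
WMA = 9504 / 15 = 633.600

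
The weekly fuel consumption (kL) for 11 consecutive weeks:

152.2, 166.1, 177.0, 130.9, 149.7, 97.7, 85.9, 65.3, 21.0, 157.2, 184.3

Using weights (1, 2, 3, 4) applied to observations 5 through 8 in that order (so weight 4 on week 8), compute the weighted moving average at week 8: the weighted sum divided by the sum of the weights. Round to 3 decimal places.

Weighted sum: 1·149.7 + 2·97.7 + 3·85.9 + 4·65.3 = 149.7 + 195.4 + 257.7 + 261.2 = 864.0
Weight total: 1 + 2 + 3 + 4 = 10
WMA = 864.0 / 10 = 86.400

86.400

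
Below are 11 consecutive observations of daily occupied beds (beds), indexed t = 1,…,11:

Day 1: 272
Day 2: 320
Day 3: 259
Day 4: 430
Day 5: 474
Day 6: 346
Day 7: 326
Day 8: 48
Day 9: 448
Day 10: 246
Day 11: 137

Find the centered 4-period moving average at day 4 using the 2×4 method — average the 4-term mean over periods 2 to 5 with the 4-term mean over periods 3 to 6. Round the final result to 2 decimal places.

Sum over 2–5: 320 + 259 + 430 + 474 = 1483
Sum over 3–6: 259 + 430 + 474 + 346 = 1509
CMA at t=4 = (1483 + 1509) / (2·4) = 2992 / 8 = 374.00

374.00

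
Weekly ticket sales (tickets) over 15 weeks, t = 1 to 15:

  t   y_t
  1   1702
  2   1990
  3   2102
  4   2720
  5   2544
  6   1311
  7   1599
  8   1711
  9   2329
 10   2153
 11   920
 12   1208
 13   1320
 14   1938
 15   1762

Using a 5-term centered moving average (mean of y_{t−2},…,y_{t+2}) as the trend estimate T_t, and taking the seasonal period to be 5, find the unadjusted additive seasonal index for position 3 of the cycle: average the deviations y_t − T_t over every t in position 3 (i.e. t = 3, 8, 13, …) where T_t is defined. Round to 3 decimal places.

Season position 3 occurs at t = 3, 8, 13 (where T_t is defined).
t=3: T_3 = 2211.60000; y_3 − T_3 = 2102 − 2211.60000 = -109.60000
t=8: T_8 = 1820.60000; y_8 − T_8 = 1711 − 1820.60000 = -109.60000
t=13: T_13 = 1429.60000; y_13 − T_13 = 1320 − 1429.60000 = -109.60000
Mean deviation: (-109.60000 + -109.60000 + -109.60000) / 3 = -109.600

-109.600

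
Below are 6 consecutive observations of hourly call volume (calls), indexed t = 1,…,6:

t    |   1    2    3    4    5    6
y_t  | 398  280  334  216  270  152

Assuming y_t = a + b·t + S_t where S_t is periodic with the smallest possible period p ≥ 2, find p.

First differences y_{t+1} − y_t: -118, 54, -118, 54, -118, …
The difference pattern repeats every 2 terms and not for any smaller step, so p = 2.

2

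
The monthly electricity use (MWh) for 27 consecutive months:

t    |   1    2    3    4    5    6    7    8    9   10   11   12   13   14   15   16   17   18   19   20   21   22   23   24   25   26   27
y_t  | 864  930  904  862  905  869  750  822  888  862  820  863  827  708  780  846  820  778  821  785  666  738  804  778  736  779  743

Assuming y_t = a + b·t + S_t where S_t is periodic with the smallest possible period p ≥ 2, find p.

7

First differences y_{t+1} − y_t: 66, -26, -42, 43, -36, -119, 72, 66, -26, -42, 43, -36, -119, 72, 66, -26, …
The difference pattern repeats every 7 terms and not for any smaller step, so p = 7.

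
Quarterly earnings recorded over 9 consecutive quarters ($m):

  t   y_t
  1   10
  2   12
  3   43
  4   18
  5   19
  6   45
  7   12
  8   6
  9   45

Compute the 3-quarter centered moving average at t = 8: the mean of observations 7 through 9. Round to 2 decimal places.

21.00

Sum of periods 7–9: 12 + 6 + 45 = 63
Divide by 3: 63 / 3 = 21.00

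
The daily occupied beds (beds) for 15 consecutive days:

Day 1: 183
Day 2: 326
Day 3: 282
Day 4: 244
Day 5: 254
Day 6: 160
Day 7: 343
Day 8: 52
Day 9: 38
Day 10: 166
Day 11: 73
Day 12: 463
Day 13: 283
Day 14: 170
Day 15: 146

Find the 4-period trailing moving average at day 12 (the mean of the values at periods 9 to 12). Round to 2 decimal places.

185.00

Sum of periods 9–12: 38 + 166 + 73 + 463 = 740
Divide by 4: 740 / 4 = 185.00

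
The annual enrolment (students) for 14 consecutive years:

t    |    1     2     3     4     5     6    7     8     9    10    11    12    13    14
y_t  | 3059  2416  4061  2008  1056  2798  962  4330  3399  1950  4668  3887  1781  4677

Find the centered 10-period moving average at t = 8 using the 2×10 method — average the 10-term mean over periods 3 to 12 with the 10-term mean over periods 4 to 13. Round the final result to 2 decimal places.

Sum over 3–12: 4061 + 2008 + 1056 + 2798 + 962 + 4330 + 3399 + 1950 + 4668 + 3887 = 29119
Sum over 4–13: 2008 + 1056 + 2798 + 962 + 4330 + 3399 + 1950 + 4668 + 3887 + 1781 = 26839
CMA at t=8 = (29119 + 26839) / (2·10) = 55958 / 20 = 2797.90

2797.90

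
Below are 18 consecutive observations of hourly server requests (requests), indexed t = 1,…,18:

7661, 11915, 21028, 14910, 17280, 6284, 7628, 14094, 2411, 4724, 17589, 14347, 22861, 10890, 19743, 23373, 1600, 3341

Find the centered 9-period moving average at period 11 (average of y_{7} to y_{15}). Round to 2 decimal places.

Sum of periods 7–15: 7628 + 14094 + 2411 + 4724 + 17589 + 14347 + 22861 + 10890 + 19743 = 114287
Divide by 9: 114287 / 9 = 12698.56

12698.56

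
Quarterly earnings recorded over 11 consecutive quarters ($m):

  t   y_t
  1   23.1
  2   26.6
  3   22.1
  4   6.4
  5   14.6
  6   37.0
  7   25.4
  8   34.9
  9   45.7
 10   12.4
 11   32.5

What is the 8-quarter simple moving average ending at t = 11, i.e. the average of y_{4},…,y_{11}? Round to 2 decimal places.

Sum of periods 4–11: 6.4 + 14.6 + 37.0 + 25.4 + 34.9 + 45.7 + 12.4 + 32.5 = 208.9
Divide by 8: 208.9 / 8 = 26.11

26.11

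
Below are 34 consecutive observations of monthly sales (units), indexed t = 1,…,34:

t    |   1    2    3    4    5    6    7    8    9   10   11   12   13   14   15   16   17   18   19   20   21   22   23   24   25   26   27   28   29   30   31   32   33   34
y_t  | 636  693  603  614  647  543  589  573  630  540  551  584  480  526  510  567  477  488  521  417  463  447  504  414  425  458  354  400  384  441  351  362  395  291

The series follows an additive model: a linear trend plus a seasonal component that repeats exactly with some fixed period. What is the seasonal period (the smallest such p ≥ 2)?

First differences y_{t+1} − y_t: 57, -90, 11, 33, -104, 46, -16, 57, -90, 11, 33, -104, 46, -16, 57, -90, …
The difference pattern repeats every 7 terms and not for any smaller step, so p = 7.

7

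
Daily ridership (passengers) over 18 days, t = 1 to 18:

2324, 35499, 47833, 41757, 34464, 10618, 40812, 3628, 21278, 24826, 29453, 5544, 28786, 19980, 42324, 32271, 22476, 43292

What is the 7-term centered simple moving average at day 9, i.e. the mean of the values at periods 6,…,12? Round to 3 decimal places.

19451.286

Sum of periods 6–12: 10618 + 40812 + 3628 + 21278 + 24826 + 29453 + 5544 = 136159
Divide by 7: 136159 / 7 = 19451.286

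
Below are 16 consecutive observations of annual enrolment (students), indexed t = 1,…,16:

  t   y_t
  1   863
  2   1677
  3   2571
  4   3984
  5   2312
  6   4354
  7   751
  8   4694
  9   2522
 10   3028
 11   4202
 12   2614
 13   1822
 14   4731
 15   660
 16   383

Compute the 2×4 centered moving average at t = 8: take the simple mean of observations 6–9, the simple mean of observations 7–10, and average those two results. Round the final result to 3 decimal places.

Sum over 6–9: 4354 + 751 + 4694 + 2522 = 12321
Sum over 7–10: 751 + 4694 + 2522 + 3028 = 10995
CMA at t=8 = (12321 + 10995) / (2·4) = 23316 / 8 = 2914.500

2914.500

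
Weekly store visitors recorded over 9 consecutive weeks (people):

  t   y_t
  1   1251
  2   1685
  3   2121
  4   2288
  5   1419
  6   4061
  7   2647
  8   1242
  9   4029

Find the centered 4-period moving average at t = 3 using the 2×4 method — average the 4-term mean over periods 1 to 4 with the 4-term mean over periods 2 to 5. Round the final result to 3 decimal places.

Sum over 1–4: 1251 + 1685 + 2121 + 2288 = 7345
Sum over 2–5: 1685 + 2121 + 2288 + 1419 = 7513
CMA at t=3 = (7345 + 7513) / (2·4) = 14858 / 8 = 1857.250

1857.250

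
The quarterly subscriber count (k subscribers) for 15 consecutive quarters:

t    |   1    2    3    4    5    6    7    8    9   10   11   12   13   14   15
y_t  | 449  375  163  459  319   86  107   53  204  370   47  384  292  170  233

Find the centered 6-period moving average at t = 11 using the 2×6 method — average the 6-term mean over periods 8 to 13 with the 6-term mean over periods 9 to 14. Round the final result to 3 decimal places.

Sum over 8–13: 53 + 204 + 370 + 47 + 384 + 292 = 1350
Sum over 9–14: 204 + 370 + 47 + 384 + 292 + 170 = 1467
CMA at t=11 = (1350 + 1467) / (2·6) = 2817 / 12 = 234.750

234.750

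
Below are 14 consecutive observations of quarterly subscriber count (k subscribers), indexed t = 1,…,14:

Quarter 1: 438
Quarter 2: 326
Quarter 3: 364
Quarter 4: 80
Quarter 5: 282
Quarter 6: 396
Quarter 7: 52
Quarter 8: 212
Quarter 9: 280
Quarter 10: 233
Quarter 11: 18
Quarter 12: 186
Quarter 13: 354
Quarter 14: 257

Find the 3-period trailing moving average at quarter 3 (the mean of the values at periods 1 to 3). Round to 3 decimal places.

Sum of periods 1–3: 438 + 326 + 364 = 1128
Divide by 3: 1128 / 3 = 376.000

376.000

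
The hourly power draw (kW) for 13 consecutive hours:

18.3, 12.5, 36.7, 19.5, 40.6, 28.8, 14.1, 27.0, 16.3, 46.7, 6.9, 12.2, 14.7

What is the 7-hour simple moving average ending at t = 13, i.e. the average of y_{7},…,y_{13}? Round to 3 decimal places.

Sum of periods 7–13: 14.1 + 27.0 + 16.3 + 46.7 + 6.9 + 12.2 + 14.7 = 137.9
Divide by 7: 137.9 / 7 = 19.700

19.700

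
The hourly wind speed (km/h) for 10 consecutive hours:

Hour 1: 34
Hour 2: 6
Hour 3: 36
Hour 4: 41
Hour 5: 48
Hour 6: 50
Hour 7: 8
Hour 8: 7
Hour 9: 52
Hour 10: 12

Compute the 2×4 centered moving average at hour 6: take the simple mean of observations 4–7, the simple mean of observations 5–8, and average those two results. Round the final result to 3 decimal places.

32.500

Sum over 4–7: 41 + 48 + 50 + 8 = 147
Sum over 5–8: 48 + 50 + 8 + 7 = 113
CMA at t=6 = (147 + 113) / (2·4) = 260 / 8 = 32.500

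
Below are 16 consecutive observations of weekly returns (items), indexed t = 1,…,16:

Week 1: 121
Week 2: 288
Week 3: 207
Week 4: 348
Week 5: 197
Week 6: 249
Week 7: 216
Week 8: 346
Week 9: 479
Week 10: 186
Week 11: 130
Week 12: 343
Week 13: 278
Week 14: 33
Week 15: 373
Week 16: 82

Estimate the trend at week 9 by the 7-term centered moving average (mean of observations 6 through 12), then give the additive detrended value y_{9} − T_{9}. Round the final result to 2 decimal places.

Trend T_9 = (249 + 216 + 346 + 479 + 186 + 130 + 343) / 7 = 1949/7 = 278.4286
Detrended value: 479 − 278.4286 = 200.57

200.57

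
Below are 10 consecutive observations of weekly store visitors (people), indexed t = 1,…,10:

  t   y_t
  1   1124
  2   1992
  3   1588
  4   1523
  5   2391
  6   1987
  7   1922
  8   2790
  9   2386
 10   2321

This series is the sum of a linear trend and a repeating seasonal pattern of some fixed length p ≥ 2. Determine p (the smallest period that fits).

First differences y_{t+1} − y_t: 868, -404, -65, 868, -404, -65, 868, -404, …
The difference pattern repeats every 3 terms and not for any smaller step, so p = 3.

3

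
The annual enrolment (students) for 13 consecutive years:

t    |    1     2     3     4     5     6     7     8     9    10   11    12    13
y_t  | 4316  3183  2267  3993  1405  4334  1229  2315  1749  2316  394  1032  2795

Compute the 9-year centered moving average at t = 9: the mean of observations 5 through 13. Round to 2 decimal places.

1952.11

Sum of periods 5–13: 1405 + 4334 + 1229 + 2315 + 1749 + 2316 + 394 + 1032 + 2795 = 17569
Divide by 9: 17569 / 9 = 1952.11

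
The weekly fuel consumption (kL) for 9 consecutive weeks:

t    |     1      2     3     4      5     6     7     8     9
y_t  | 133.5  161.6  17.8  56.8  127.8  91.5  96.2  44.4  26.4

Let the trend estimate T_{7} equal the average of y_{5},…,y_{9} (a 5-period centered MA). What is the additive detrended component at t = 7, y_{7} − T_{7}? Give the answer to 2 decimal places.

Trend T_7 = (127.8 + 91.5 + 96.2 + 44.4 + 26.4) / 5 = 386.3/5 = 77.2600
Detrended value: 96.2 − 77.2600 = 18.94

18.94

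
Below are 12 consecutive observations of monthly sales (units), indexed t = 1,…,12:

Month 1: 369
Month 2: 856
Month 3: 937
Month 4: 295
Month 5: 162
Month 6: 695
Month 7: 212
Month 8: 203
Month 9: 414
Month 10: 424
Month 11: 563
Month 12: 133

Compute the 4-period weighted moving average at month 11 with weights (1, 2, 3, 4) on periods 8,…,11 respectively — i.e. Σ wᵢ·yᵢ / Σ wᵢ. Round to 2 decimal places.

Weighted sum: 1·203 + 2·414 + 3·424 + 4·563 = 203 + 828 + 1272 + 2252 = 4555
Weight total: 1 + 2 + 3 + 4 = 10
WMA = 4555 / 10 = 455.50

455.50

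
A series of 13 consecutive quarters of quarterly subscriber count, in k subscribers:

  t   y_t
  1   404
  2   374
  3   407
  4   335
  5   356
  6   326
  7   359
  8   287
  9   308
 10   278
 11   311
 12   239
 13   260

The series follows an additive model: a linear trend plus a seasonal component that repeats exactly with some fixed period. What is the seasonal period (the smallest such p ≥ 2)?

First differences y_{t+1} − y_t: -30, 33, -72, 21, -30, 33, -72, 21, -30, 33, …
The difference pattern repeats every 4 terms and not for any smaller step, so p = 4.

4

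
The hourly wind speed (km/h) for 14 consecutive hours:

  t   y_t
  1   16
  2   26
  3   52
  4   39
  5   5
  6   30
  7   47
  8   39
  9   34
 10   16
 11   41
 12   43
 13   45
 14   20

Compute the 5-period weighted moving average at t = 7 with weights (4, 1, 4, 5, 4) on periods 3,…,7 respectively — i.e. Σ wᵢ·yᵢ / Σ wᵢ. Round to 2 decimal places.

Weighted sum: 4·52 + 1·39 + 4·5 + 5·30 + 4·47 = 208 + 39 + 20 + 150 + 188 = 605
Weight total: 4 + 1 + 4 + 5 + 4 = 18
WMA = 605 / 18 = 33.61

33.61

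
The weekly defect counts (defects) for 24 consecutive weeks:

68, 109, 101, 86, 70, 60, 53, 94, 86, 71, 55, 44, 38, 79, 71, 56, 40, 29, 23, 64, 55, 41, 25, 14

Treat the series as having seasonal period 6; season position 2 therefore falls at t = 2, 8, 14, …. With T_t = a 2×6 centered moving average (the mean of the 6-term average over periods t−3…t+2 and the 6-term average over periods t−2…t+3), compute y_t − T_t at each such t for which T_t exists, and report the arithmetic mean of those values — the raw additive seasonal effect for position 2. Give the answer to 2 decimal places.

Season position 2 occurs at t = 8, 14, 20 (where T_t is defined).
t=8: T_8 = 71.0833; y_8 − T_8 = 94 − 71.0833 = 22.9167
t=14: T_14 = 55.9167; y_14 − T_14 = 79 − 55.9167 = 23.0833
t=20: T_20 = 40.7500; y_20 − T_20 = 64 − 40.7500 = 23.2500
Mean deviation: (22.9167 + 23.0833 + 23.2500) / 3 = 23.08

23.08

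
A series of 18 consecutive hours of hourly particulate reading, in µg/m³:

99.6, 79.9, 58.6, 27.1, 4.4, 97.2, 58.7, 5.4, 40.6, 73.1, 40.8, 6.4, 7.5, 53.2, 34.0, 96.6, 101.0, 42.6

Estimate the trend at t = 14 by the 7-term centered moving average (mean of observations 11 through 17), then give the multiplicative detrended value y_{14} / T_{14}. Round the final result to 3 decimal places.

Trend T_14 = (40.8 + 6.4 + 7.5 + 53.2 + 34.0 + 96.6 + 101.0) / 7 = 339.5/7 = 48.50000
Ratio to trend: 53.2 / 48.50000 = 1.097

1.097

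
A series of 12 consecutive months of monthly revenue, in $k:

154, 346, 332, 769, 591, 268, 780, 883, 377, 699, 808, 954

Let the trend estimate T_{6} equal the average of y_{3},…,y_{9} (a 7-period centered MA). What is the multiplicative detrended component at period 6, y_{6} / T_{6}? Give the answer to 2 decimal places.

Trend T_6 = (332 + 769 + 591 + 268 + 780 + 883 + 377) / 7 = 4000/7 = 571.4286
Ratio to trend: 268 / 571.4286 = 0.47

0.47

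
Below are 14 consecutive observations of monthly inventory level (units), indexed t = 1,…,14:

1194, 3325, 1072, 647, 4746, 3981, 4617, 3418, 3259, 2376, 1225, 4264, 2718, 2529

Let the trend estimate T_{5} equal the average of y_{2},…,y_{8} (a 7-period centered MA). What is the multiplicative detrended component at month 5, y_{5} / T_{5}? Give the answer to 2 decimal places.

Trend T_5 = (3325 + 1072 + 647 + 4746 + 3981 + 4617 + 3418) / 7 = 21806/7 = 3115.1429
Ratio to trend: 4746 / 3115.1429 = 1.52

1.52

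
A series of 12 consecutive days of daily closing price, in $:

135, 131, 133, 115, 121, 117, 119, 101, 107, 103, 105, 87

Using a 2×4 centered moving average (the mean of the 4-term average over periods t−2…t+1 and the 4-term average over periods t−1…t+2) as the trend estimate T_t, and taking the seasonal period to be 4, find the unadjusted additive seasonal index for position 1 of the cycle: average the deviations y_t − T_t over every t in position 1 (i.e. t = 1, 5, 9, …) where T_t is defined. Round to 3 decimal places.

Season position 1 occurs at t = 5, 9 (where T_t is defined).
t=5: T_5 = 119.75000; y_5 − T_5 = 121 − 119.75000 = 1.25000
t=9: T_9 = 105.75000; y_9 − T_9 = 107 − 105.75000 = 1.25000
Mean deviation: (1.25000 + 1.25000) / 2 = 1.250

1.250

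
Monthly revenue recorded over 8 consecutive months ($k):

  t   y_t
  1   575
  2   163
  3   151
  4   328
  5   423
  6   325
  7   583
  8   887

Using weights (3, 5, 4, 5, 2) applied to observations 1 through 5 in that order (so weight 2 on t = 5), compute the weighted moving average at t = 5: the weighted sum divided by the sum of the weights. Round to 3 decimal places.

Weighted sum: 3·575 + 5·163 + 4·151 + 5·328 + 2·423 = 1725 + 815 + 604 + 1640 + 846 = 5630
Weight total: 3 + 5 + 4 + 5 + 2 = 19
WMA = 5630 / 19 = 296.316

296.316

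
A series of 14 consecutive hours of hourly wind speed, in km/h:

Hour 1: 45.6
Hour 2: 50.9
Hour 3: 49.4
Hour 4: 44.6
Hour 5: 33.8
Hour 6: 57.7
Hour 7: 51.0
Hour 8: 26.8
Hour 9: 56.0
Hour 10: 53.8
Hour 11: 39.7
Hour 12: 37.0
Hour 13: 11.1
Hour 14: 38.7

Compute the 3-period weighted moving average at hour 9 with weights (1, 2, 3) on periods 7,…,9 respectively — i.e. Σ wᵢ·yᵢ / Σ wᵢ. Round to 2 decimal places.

45.43

Weighted sum: 1·51.0 + 2·26.8 + 3·56.0 = 51.0 + 53.6 + 168.0 = 272.6
Weight total: 1 + 2 + 3 = 6
WMA = 272.6 / 6 = 45.43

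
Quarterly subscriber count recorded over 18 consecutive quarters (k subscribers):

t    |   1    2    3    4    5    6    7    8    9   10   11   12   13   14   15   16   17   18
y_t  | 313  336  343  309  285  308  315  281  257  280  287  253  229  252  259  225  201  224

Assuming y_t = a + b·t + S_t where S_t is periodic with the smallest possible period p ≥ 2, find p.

4

First differences y_{t+1} − y_t: 23, 7, -34, -24, 23, 7, -34, -24, 23, 7, …
The difference pattern repeats every 4 terms and not for any smaller step, so p = 4.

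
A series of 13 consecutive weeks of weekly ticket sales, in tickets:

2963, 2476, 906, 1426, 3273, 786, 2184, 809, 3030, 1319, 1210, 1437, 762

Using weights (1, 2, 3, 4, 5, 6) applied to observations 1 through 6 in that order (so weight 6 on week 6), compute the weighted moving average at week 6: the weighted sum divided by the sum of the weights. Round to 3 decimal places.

1781.810

Weighted sum: 1·2963 + 2·2476 + 3·906 + 4·1426 + 5·3273 + 6·786 = 2963 + 4952 + 2718 + 5704 + 16365 + 4716 = 37418
Weight total: 1 + 2 + 3 + 4 + 5 + 6 = 21
WMA = 37418 / 21 = 1781.810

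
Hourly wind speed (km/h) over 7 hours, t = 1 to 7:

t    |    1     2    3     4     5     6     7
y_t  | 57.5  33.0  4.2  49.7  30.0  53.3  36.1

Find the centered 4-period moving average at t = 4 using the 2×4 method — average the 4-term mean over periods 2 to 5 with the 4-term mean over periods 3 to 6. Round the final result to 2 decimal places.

Sum over 2–5: 33.0 + 4.2 + 49.7 + 30.0 = 116.9
Sum over 3–6: 4.2 + 49.7 + 30.0 + 53.3 = 137.2
CMA at t=4 = (116.9 + 137.2) / (2·4) = 254.1 / 8 = 31.76

31.76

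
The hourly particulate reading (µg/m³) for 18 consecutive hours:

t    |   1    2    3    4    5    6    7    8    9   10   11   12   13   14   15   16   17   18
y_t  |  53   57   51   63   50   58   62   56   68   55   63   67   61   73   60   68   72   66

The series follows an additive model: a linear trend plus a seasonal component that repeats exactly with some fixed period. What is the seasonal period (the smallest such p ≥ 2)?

First differences y_{t+1} − y_t: 4, -6, 12, -13, 8, 4, -6, 12, -13, 8, 4, -6, …
The difference pattern repeats every 5 terms and not for any smaller step, so p = 5.

5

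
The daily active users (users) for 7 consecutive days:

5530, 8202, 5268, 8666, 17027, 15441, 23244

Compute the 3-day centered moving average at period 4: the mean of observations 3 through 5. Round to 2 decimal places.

Sum of periods 3–5: 5268 + 8666 + 17027 = 30961
Divide by 3: 30961 / 3 = 10320.33

10320.33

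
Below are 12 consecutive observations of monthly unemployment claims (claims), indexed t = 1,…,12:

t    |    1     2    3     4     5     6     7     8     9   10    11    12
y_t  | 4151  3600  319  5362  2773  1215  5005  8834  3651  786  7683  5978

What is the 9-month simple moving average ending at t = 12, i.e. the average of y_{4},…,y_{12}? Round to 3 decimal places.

4587.444

Sum of periods 4–12: 5362 + 2773 + 1215 + 5005 + 8834 + 3651 + 786 + 7683 + 5978 = 41287
Divide by 9: 41287 / 9 = 4587.444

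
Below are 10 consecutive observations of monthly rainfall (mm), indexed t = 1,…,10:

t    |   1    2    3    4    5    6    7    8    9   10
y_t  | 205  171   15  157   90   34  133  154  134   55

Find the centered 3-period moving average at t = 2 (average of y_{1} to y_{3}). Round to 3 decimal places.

Sum of periods 1–3: 205 + 171 + 15 = 391
Divide by 3: 391 / 3 = 130.333

130.333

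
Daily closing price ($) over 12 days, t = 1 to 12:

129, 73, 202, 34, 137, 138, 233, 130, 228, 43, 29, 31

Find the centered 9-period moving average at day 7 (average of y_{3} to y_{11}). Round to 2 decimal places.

Sum of periods 3–11: 202 + 34 + 137 + 138 + 233 + 130 + 228 + 43 + 29 = 1174
Divide by 9: 1174 / 9 = 130.44

130.44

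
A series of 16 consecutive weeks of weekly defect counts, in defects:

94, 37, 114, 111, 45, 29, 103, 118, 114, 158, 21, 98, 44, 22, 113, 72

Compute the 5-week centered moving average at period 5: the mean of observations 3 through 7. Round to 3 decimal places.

80.400

Sum of periods 3–7: 114 + 111 + 45 + 29 + 103 = 402
Divide by 5: 402 / 5 = 80.400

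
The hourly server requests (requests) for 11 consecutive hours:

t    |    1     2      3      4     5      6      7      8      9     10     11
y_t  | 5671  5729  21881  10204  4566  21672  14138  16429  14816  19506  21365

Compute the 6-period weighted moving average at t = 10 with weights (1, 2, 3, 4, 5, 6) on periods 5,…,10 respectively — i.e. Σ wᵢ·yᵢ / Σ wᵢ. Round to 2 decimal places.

16531.24

Weighted sum: 1·4566 + 2·21672 + 3·14138 + 4·16429 + 5·14816 + 6·19506 = 4566 + 43344 + 42414 + 65716 + 74080 + 117036 = 347156
Weight total: 1 + 2 + 3 + 4 + 5 + 6 = 21
WMA = 347156 / 21 = 16531.24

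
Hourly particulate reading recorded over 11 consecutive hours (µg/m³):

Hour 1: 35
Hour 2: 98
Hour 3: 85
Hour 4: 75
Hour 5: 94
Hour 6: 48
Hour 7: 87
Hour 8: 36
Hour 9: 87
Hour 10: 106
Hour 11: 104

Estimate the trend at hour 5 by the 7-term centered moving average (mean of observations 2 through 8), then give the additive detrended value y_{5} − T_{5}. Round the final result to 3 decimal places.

Trend T_5 = (98 + 85 + 75 + 94 + 48 + 87 + 36) / 7 = 523/7 = 74.71429
Detrended value: 94 − 74.71429 = 19.286

19.286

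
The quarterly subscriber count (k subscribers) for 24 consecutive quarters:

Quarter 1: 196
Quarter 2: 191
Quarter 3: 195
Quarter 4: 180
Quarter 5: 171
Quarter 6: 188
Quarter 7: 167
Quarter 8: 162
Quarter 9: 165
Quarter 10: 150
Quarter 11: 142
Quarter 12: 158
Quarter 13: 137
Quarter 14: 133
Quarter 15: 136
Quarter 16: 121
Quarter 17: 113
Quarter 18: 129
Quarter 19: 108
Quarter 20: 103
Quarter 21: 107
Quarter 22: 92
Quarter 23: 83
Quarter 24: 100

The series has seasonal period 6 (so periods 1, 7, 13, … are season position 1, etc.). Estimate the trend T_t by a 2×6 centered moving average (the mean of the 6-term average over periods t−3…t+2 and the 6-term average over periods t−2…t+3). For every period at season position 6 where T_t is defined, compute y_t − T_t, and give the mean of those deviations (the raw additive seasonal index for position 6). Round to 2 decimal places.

Season position 6 occurs at t = 6, 12, 18 (where T_t is defined).
t=6: T_6 = 174.6667; y_6 − T_6 = 188 − 174.6667 = 13.3333
t=12: T_12 = 145.0833; y_12 − T_12 = 158 − 145.0833 = 12.9167
t=18: T_18 = 115.9167; y_18 − T_18 = 129 − 115.9167 = 13.0833
Mean deviation: (13.3333 + 12.9167 + 13.0833) / 3 = 13.11

13.11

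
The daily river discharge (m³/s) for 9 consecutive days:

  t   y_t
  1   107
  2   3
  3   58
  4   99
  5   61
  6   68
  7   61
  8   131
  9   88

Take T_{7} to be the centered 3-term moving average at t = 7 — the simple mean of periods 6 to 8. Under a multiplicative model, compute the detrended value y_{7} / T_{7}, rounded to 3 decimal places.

0.704

Trend T_7 = (68 + 61 + 131) / 3 = 260/3 = 86.66667
Ratio to trend: 61 / 86.66667 = 0.704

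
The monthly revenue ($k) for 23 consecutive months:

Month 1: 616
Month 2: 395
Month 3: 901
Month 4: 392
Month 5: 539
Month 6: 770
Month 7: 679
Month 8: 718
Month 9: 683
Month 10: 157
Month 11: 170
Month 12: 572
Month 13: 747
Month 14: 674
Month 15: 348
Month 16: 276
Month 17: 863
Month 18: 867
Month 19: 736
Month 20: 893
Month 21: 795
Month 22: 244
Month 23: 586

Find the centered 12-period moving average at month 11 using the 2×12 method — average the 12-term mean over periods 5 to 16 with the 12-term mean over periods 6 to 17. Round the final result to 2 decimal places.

541.25

Sum over 5–16: 539 + 770 + 679 + 718 + 683 + 157 + 170 + 572 + 747 + 674 + 348 + 276 = 6333
Sum over 6–17: 770 + 679 + 718 + 683 + 157 + 170 + 572 + 747 + 674 + 348 + 276 + 863 = 6657
CMA at t=11 = (6333 + 6657) / (2·12) = 12990 / 24 = 541.25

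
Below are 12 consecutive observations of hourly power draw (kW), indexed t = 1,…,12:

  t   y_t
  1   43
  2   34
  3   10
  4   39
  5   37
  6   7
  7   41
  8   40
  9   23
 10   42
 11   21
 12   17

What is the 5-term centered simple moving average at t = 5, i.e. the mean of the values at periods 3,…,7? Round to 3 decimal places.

26.800

Sum of periods 3–7: 10 + 39 + 37 + 7 + 41 = 134
Divide by 5: 134 / 5 = 26.800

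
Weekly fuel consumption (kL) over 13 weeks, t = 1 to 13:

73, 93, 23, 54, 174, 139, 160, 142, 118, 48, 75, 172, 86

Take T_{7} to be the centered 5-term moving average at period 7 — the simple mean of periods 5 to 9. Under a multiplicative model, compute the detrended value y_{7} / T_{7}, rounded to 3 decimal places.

1.091

Trend T_7 = (174 + 139 + 160 + 142 + 118) / 5 = 733/5 = 146.60000
Ratio to trend: 160 / 146.60000 = 1.091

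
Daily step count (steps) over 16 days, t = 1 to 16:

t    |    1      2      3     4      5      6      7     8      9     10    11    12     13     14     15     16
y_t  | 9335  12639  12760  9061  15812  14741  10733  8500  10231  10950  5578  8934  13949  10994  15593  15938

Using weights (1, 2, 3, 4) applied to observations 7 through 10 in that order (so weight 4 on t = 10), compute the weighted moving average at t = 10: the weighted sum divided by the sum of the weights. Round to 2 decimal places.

Weighted sum: 1·10733 + 2·8500 + 3·10231 + 4·10950 = 10733 + 17000 + 30693 + 43800 = 102226
Weight total: 1 + 2 + 3 + 4 = 10
WMA = 102226 / 10 = 10222.60

10222.60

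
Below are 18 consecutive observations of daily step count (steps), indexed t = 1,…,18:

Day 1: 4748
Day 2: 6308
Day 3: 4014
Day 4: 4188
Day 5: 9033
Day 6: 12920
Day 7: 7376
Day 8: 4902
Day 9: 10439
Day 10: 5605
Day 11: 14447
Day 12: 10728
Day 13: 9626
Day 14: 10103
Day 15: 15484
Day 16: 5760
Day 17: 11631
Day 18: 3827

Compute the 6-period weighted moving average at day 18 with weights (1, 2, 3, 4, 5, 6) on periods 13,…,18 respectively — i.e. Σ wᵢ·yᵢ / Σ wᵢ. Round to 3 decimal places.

8592.429

Weighted sum: 1·9626 + 2·10103 + 3·15484 + 4·5760 + 5·11631 + 6·3827 = 9626 + 20206 + 46452 + 23040 + 58155 + 22962 = 180441
Weight total: 1 + 2 + 3 + 4 + 5 + 6 = 21
WMA = 180441 / 21 = 8592.429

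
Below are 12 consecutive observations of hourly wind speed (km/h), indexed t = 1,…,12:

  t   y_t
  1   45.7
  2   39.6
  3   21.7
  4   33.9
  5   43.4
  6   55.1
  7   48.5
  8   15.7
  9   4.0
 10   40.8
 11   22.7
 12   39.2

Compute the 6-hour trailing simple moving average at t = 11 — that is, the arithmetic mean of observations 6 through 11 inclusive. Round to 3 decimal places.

Sum of periods 6–11: 55.1 + 48.5 + 15.7 + 4.0 + 40.8 + 22.7 = 186.8
Divide by 6: 186.8 / 6 = 31.133

31.133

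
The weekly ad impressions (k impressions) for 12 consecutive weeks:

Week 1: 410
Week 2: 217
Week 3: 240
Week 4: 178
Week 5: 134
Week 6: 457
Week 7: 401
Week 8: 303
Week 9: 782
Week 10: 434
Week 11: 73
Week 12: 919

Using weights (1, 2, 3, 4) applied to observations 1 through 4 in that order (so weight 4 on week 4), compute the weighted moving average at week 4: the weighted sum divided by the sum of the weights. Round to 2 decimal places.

227.60

Weighted sum: 1·410 + 2·217 + 3·240 + 4·178 = 410 + 434 + 720 + 712 = 2276
Weight total: 1 + 2 + 3 + 4 = 10
WMA = 2276 / 10 = 227.60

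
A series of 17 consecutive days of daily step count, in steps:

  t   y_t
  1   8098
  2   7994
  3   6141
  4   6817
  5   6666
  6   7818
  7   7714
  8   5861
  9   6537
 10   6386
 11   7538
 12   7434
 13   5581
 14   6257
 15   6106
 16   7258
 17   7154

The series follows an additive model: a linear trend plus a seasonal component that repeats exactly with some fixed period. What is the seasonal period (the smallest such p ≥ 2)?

First differences y_{t+1} − y_t: -104, -1853, 676, -151, 1152, -104, -1853, 676, -151, 1152, -104, -1853, …
The difference pattern repeats every 5 terms and not for any smaller step, so p = 5.

5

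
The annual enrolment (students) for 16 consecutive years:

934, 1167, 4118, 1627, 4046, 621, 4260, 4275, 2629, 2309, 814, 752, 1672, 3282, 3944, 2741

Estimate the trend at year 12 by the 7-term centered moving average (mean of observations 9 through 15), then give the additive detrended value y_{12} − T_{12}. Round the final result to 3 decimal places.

-1448.286

Trend T_12 = (2629 + 2309 + 814 + 752 + 1672 + 3282 + 3944) / 7 = 15402/7 = 2200.28571
Detrended value: 752 − 2200.28571 = -1448.286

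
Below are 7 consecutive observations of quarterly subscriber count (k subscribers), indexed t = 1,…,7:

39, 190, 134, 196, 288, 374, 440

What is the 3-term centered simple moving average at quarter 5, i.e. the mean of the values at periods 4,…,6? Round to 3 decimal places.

Sum of periods 4–6: 196 + 288 + 374 = 858
Divide by 3: 858 / 3 = 286.000

286.000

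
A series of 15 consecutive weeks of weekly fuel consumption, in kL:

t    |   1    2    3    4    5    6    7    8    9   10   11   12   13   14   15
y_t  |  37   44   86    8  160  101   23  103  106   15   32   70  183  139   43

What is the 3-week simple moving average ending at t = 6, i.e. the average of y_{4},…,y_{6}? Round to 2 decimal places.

Sum of periods 4–6: 8 + 160 + 101 = 269
Divide by 3: 269 / 3 = 89.67

89.67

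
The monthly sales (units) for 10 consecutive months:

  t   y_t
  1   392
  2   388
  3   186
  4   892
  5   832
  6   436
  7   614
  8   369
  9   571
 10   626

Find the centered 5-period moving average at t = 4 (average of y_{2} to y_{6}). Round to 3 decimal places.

546.800

Sum of periods 2–6: 388 + 186 + 892 + 832 + 436 = 2734
Divide by 5: 2734 / 5 = 546.800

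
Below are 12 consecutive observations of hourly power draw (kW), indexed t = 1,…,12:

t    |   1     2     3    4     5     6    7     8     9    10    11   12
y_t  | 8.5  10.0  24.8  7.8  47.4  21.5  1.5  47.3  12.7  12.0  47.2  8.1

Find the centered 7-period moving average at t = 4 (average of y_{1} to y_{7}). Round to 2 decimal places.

Sum of periods 1–7: 8.5 + 10.0 + 24.8 + 7.8 + 47.4 + 21.5 + 1.5 = 121.5
Divide by 7: 121.5 / 7 = 17.36

17.36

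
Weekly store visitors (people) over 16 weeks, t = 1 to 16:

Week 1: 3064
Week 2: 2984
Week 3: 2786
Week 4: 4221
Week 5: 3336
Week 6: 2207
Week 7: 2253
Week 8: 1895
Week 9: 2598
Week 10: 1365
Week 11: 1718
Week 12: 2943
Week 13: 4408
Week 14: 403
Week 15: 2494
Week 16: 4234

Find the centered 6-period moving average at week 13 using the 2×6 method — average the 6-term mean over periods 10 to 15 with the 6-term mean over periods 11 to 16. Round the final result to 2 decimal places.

2460.92

Sum over 10–15: 1365 + 1718 + 2943 + 4408 + 403 + 2494 = 13331
Sum over 11–16: 1718 + 2943 + 4408 + 403 + 2494 + 4234 = 16200
CMA at t=13 = (13331 + 16200) / (2·6) = 29531 / 12 = 2460.92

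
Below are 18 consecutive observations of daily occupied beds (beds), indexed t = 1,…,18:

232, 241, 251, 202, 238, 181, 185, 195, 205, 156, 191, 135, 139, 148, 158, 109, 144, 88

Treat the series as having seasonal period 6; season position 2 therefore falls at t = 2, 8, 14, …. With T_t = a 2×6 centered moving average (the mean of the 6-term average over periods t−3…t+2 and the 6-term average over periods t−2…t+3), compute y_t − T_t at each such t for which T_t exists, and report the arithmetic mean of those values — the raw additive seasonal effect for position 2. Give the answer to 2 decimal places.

5.42

Season position 2 occurs at t = 8, 14 (where T_t is defined).
t=8: T_8 = 189.4167; y_8 − T_8 = 195 − 189.4167 = 5.5833
t=14: T_14 = 142.7500; y_14 − T_14 = 148 − 142.7500 = 5.2500
Mean deviation: (5.5833 + 5.2500) / 2 = 5.42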